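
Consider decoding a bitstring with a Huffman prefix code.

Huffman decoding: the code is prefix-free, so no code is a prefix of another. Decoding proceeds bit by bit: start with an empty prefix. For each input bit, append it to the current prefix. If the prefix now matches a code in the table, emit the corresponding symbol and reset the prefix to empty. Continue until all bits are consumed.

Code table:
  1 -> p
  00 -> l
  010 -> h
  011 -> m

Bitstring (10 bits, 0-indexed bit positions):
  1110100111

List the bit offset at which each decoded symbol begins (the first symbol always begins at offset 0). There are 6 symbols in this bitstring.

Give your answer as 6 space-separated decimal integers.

Answer: 0 1 2 3 6 9

Derivation:
Bit 0: prefix='1' -> emit 'p', reset
Bit 1: prefix='1' -> emit 'p', reset
Bit 2: prefix='1' -> emit 'p', reset
Bit 3: prefix='0' (no match yet)
Bit 4: prefix='01' (no match yet)
Bit 5: prefix='010' -> emit 'h', reset
Bit 6: prefix='0' (no match yet)
Bit 7: prefix='01' (no match yet)
Bit 8: prefix='011' -> emit 'm', reset
Bit 9: prefix='1' -> emit 'p', reset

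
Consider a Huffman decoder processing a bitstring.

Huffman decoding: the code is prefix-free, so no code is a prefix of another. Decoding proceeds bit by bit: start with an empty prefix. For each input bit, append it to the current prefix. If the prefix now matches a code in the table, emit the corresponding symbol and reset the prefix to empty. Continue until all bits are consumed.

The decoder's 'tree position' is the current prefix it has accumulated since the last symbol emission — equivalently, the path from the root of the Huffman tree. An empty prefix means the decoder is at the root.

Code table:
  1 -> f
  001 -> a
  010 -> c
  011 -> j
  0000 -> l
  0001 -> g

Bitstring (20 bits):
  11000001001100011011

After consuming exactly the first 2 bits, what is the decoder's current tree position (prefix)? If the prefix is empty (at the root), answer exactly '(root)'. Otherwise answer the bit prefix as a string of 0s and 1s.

Bit 0: prefix='1' -> emit 'f', reset
Bit 1: prefix='1' -> emit 'f', reset

Answer: (root)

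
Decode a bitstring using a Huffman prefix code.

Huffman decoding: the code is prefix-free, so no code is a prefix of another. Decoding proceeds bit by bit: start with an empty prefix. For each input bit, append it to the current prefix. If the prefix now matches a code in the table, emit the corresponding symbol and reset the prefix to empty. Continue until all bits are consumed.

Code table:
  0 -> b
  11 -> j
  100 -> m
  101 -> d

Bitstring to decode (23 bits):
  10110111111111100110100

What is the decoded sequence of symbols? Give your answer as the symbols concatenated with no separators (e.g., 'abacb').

Bit 0: prefix='1' (no match yet)
Bit 1: prefix='10' (no match yet)
Bit 2: prefix='101' -> emit 'd', reset
Bit 3: prefix='1' (no match yet)
Bit 4: prefix='10' (no match yet)
Bit 5: prefix='101' -> emit 'd', reset
Bit 6: prefix='1' (no match yet)
Bit 7: prefix='11' -> emit 'j', reset
Bit 8: prefix='1' (no match yet)
Bit 9: prefix='11' -> emit 'j', reset
Bit 10: prefix='1' (no match yet)
Bit 11: prefix='11' -> emit 'j', reset
Bit 12: prefix='1' (no match yet)
Bit 13: prefix='11' -> emit 'j', reset
Bit 14: prefix='1' (no match yet)
Bit 15: prefix='10' (no match yet)
Bit 16: prefix='100' -> emit 'm', reset
Bit 17: prefix='1' (no match yet)
Bit 18: prefix='11' -> emit 'j', reset
Bit 19: prefix='0' -> emit 'b', reset
Bit 20: prefix='1' (no match yet)
Bit 21: prefix='10' (no match yet)
Bit 22: prefix='100' -> emit 'm', reset

Answer: ddjjjjmjbm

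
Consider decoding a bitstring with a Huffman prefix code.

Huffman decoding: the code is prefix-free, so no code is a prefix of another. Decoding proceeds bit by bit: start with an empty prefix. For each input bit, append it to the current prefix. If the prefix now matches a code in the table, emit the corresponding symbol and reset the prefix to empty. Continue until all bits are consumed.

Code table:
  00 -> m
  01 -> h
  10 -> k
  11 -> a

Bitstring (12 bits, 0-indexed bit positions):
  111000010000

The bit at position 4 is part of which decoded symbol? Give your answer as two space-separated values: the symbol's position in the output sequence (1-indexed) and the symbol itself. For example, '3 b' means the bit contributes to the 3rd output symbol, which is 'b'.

Answer: 3 m

Derivation:
Bit 0: prefix='1' (no match yet)
Bit 1: prefix='11' -> emit 'a', reset
Bit 2: prefix='1' (no match yet)
Bit 3: prefix='10' -> emit 'k', reset
Bit 4: prefix='0' (no match yet)
Bit 5: prefix='00' -> emit 'm', reset
Bit 6: prefix='0' (no match yet)
Bit 7: prefix='01' -> emit 'h', reset
Bit 8: prefix='0' (no match yet)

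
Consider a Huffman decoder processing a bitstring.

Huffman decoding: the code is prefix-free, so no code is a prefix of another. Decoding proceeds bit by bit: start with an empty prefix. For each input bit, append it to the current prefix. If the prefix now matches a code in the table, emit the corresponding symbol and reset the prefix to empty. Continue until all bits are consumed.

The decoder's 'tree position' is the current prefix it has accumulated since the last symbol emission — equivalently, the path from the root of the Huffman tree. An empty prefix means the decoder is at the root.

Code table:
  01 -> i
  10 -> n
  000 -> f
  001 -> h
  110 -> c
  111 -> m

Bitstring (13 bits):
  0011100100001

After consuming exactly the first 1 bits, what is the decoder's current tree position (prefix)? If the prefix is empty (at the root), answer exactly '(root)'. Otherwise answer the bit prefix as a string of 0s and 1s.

Bit 0: prefix='0' (no match yet)

Answer: 0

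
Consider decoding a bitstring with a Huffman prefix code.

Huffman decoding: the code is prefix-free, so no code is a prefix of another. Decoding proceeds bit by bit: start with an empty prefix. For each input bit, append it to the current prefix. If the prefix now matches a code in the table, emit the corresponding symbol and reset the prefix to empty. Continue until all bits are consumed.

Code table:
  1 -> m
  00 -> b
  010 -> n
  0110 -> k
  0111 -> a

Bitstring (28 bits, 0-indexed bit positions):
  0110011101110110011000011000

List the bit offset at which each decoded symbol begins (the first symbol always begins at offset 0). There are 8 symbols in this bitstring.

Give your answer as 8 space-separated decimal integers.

Bit 0: prefix='0' (no match yet)
Bit 1: prefix='01' (no match yet)
Bit 2: prefix='011' (no match yet)
Bit 3: prefix='0110' -> emit 'k', reset
Bit 4: prefix='0' (no match yet)
Bit 5: prefix='01' (no match yet)
Bit 6: prefix='011' (no match yet)
Bit 7: prefix='0111' -> emit 'a', reset
Bit 8: prefix='0' (no match yet)
Bit 9: prefix='01' (no match yet)
Bit 10: prefix='011' (no match yet)
Bit 11: prefix='0111' -> emit 'a', reset
Bit 12: prefix='0' (no match yet)
Bit 13: prefix='01' (no match yet)
Bit 14: prefix='011' (no match yet)
Bit 15: prefix='0110' -> emit 'k', reset
Bit 16: prefix='0' (no match yet)
Bit 17: prefix='01' (no match yet)
Bit 18: prefix='011' (no match yet)
Bit 19: prefix='0110' -> emit 'k', reset
Bit 20: prefix='0' (no match yet)
Bit 21: prefix='00' -> emit 'b', reset
Bit 22: prefix='0' (no match yet)
Bit 23: prefix='01' (no match yet)
Bit 24: prefix='011' (no match yet)
Bit 25: prefix='0110' -> emit 'k', reset
Bit 26: prefix='0' (no match yet)
Bit 27: prefix='00' -> emit 'b', reset

Answer: 0 4 8 12 16 20 22 26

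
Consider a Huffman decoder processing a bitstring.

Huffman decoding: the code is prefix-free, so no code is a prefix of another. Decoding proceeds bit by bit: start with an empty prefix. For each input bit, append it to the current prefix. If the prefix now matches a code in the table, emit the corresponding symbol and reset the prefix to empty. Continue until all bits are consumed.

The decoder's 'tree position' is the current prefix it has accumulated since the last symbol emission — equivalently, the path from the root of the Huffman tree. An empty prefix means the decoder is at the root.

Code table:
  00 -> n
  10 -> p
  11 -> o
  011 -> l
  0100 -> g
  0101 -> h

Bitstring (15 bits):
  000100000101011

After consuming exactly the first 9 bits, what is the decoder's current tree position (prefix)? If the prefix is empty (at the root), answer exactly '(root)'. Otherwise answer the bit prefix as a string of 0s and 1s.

Bit 0: prefix='0' (no match yet)
Bit 1: prefix='00' -> emit 'n', reset
Bit 2: prefix='0' (no match yet)
Bit 3: prefix='01' (no match yet)
Bit 4: prefix='010' (no match yet)
Bit 5: prefix='0100' -> emit 'g', reset
Bit 6: prefix='0' (no match yet)
Bit 7: prefix='00' -> emit 'n', reset
Bit 8: prefix='0' (no match yet)

Answer: 0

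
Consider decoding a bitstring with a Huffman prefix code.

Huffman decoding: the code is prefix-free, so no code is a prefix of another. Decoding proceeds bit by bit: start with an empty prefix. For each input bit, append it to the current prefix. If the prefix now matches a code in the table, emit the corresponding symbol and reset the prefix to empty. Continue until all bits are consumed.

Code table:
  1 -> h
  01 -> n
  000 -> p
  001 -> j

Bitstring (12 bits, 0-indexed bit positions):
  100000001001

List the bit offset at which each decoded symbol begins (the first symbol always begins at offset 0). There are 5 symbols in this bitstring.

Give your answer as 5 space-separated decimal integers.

Answer: 0 1 4 7 9

Derivation:
Bit 0: prefix='1' -> emit 'h', reset
Bit 1: prefix='0' (no match yet)
Bit 2: prefix='00' (no match yet)
Bit 3: prefix='000' -> emit 'p', reset
Bit 4: prefix='0' (no match yet)
Bit 5: prefix='00' (no match yet)
Bit 6: prefix='000' -> emit 'p', reset
Bit 7: prefix='0' (no match yet)
Bit 8: prefix='01' -> emit 'n', reset
Bit 9: prefix='0' (no match yet)
Bit 10: prefix='00' (no match yet)
Bit 11: prefix='001' -> emit 'j', reset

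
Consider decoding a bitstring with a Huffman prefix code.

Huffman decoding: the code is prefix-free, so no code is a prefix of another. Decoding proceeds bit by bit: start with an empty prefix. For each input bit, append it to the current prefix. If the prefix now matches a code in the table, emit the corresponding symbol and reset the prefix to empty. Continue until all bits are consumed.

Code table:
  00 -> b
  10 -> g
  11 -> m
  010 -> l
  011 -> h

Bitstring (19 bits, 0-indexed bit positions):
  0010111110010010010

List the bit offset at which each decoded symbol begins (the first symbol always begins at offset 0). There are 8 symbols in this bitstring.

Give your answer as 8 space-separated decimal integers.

Answer: 0 2 4 6 8 10 13 16

Derivation:
Bit 0: prefix='0' (no match yet)
Bit 1: prefix='00' -> emit 'b', reset
Bit 2: prefix='1' (no match yet)
Bit 3: prefix='10' -> emit 'g', reset
Bit 4: prefix='1' (no match yet)
Bit 5: prefix='11' -> emit 'm', reset
Bit 6: prefix='1' (no match yet)
Bit 7: prefix='11' -> emit 'm', reset
Bit 8: prefix='1' (no match yet)
Bit 9: prefix='10' -> emit 'g', reset
Bit 10: prefix='0' (no match yet)
Bit 11: prefix='01' (no match yet)
Bit 12: prefix='010' -> emit 'l', reset
Bit 13: prefix='0' (no match yet)
Bit 14: prefix='01' (no match yet)
Bit 15: prefix='010' -> emit 'l', reset
Bit 16: prefix='0' (no match yet)
Bit 17: prefix='01' (no match yet)
Bit 18: prefix='010' -> emit 'l', reset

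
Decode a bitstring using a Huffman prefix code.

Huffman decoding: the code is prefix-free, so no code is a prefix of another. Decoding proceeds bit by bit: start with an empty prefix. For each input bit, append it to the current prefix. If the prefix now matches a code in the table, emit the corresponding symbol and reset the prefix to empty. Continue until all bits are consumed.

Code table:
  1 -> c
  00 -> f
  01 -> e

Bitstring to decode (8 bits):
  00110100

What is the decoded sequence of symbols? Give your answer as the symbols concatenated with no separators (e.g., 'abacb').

Answer: fccef

Derivation:
Bit 0: prefix='0' (no match yet)
Bit 1: prefix='00' -> emit 'f', reset
Bit 2: prefix='1' -> emit 'c', reset
Bit 3: prefix='1' -> emit 'c', reset
Bit 4: prefix='0' (no match yet)
Bit 5: prefix='01' -> emit 'e', reset
Bit 6: prefix='0' (no match yet)
Bit 7: prefix='00' -> emit 'f', reset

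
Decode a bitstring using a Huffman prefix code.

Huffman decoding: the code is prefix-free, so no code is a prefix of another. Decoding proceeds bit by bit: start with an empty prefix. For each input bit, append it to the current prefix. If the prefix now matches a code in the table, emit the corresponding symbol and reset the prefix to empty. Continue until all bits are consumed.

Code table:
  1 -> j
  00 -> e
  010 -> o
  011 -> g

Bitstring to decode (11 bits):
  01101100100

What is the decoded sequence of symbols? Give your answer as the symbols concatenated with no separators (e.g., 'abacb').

Answer: ggeje

Derivation:
Bit 0: prefix='0' (no match yet)
Bit 1: prefix='01' (no match yet)
Bit 2: prefix='011' -> emit 'g', reset
Bit 3: prefix='0' (no match yet)
Bit 4: prefix='01' (no match yet)
Bit 5: prefix='011' -> emit 'g', reset
Bit 6: prefix='0' (no match yet)
Bit 7: prefix='00' -> emit 'e', reset
Bit 8: prefix='1' -> emit 'j', reset
Bit 9: prefix='0' (no match yet)
Bit 10: prefix='00' -> emit 'e', reset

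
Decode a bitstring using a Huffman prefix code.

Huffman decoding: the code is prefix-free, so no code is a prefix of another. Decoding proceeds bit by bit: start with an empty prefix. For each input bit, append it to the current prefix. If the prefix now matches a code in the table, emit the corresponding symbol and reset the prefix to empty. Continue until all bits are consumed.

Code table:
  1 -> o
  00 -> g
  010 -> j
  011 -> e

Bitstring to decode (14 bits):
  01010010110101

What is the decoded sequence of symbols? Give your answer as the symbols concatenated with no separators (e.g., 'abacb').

Answer: jogoejo

Derivation:
Bit 0: prefix='0' (no match yet)
Bit 1: prefix='01' (no match yet)
Bit 2: prefix='010' -> emit 'j', reset
Bit 3: prefix='1' -> emit 'o', reset
Bit 4: prefix='0' (no match yet)
Bit 5: prefix='00' -> emit 'g', reset
Bit 6: prefix='1' -> emit 'o', reset
Bit 7: prefix='0' (no match yet)
Bit 8: prefix='01' (no match yet)
Bit 9: prefix='011' -> emit 'e', reset
Bit 10: prefix='0' (no match yet)
Bit 11: prefix='01' (no match yet)
Bit 12: prefix='010' -> emit 'j', reset
Bit 13: prefix='1' -> emit 'o', reset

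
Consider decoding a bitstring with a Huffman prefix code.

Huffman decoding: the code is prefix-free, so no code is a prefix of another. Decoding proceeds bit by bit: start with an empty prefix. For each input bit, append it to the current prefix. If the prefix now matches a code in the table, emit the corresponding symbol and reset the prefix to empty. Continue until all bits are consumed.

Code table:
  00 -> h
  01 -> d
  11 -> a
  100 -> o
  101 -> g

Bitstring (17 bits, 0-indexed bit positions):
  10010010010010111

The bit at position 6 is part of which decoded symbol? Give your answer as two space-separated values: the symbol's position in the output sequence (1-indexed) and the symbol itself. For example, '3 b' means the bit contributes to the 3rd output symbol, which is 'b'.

Answer: 3 o

Derivation:
Bit 0: prefix='1' (no match yet)
Bit 1: prefix='10' (no match yet)
Bit 2: prefix='100' -> emit 'o', reset
Bit 3: prefix='1' (no match yet)
Bit 4: prefix='10' (no match yet)
Bit 5: prefix='100' -> emit 'o', reset
Bit 6: prefix='1' (no match yet)
Bit 7: prefix='10' (no match yet)
Bit 8: prefix='100' -> emit 'o', reset
Bit 9: prefix='1' (no match yet)
Bit 10: prefix='10' (no match yet)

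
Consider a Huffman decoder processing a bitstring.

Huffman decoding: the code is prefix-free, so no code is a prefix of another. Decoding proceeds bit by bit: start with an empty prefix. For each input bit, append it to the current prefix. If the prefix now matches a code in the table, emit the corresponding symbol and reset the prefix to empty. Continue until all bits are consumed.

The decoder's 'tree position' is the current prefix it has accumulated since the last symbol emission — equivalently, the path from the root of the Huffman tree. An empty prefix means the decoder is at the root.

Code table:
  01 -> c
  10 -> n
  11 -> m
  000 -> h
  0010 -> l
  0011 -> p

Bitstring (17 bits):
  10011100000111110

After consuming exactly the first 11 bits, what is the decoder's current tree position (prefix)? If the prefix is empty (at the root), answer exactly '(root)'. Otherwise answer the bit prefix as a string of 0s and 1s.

Answer: 00

Derivation:
Bit 0: prefix='1' (no match yet)
Bit 1: prefix='10' -> emit 'n', reset
Bit 2: prefix='0' (no match yet)
Bit 3: prefix='01' -> emit 'c', reset
Bit 4: prefix='1' (no match yet)
Bit 5: prefix='11' -> emit 'm', reset
Bit 6: prefix='0' (no match yet)
Bit 7: prefix='00' (no match yet)
Bit 8: prefix='000' -> emit 'h', reset
Bit 9: prefix='0' (no match yet)
Bit 10: prefix='00' (no match yet)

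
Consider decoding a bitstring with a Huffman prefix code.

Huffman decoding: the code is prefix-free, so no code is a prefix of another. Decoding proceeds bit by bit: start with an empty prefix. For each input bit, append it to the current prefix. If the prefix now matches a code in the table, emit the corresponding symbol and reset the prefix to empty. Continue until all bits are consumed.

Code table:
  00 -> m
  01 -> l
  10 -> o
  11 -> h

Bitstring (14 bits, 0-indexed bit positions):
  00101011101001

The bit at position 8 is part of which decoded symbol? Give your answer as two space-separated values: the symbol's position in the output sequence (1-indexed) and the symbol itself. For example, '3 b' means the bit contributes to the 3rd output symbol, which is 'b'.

Answer: 5 o

Derivation:
Bit 0: prefix='0' (no match yet)
Bit 1: prefix='00' -> emit 'm', reset
Bit 2: prefix='1' (no match yet)
Bit 3: prefix='10' -> emit 'o', reset
Bit 4: prefix='1' (no match yet)
Bit 5: prefix='10' -> emit 'o', reset
Bit 6: prefix='1' (no match yet)
Bit 7: prefix='11' -> emit 'h', reset
Bit 8: prefix='1' (no match yet)
Bit 9: prefix='10' -> emit 'o', reset
Bit 10: prefix='1' (no match yet)
Bit 11: prefix='10' -> emit 'o', reset
Bit 12: prefix='0' (no match yet)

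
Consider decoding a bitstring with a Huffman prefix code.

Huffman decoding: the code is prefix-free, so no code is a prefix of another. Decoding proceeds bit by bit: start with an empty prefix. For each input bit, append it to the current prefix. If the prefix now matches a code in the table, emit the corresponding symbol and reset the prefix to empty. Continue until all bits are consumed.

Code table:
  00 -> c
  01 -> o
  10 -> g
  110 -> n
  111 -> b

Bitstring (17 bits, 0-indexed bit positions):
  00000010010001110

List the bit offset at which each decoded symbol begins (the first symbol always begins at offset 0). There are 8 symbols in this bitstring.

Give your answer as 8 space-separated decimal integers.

Answer: 0 2 4 6 8 10 12 14

Derivation:
Bit 0: prefix='0' (no match yet)
Bit 1: prefix='00' -> emit 'c', reset
Bit 2: prefix='0' (no match yet)
Bit 3: prefix='00' -> emit 'c', reset
Bit 4: prefix='0' (no match yet)
Bit 5: prefix='00' -> emit 'c', reset
Bit 6: prefix='1' (no match yet)
Bit 7: prefix='10' -> emit 'g', reset
Bit 8: prefix='0' (no match yet)
Bit 9: prefix='01' -> emit 'o', reset
Bit 10: prefix='0' (no match yet)
Bit 11: prefix='00' -> emit 'c', reset
Bit 12: prefix='0' (no match yet)
Bit 13: prefix='01' -> emit 'o', reset
Bit 14: prefix='1' (no match yet)
Bit 15: prefix='11' (no match yet)
Bit 16: prefix='110' -> emit 'n', reset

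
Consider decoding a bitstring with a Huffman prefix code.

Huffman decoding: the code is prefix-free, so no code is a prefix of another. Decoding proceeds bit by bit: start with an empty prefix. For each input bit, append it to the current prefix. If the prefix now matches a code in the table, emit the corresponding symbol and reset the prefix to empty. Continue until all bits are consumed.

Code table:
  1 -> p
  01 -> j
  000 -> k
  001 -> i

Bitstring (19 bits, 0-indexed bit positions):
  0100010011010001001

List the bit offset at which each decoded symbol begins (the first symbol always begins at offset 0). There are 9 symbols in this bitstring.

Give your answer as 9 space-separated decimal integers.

Bit 0: prefix='0' (no match yet)
Bit 1: prefix='01' -> emit 'j', reset
Bit 2: prefix='0' (no match yet)
Bit 3: prefix='00' (no match yet)
Bit 4: prefix='000' -> emit 'k', reset
Bit 5: prefix='1' -> emit 'p', reset
Bit 6: prefix='0' (no match yet)
Bit 7: prefix='00' (no match yet)
Bit 8: prefix='001' -> emit 'i', reset
Bit 9: prefix='1' -> emit 'p', reset
Bit 10: prefix='0' (no match yet)
Bit 11: prefix='01' -> emit 'j', reset
Bit 12: prefix='0' (no match yet)
Bit 13: prefix='00' (no match yet)
Bit 14: prefix='000' -> emit 'k', reset
Bit 15: prefix='1' -> emit 'p', reset
Bit 16: prefix='0' (no match yet)
Bit 17: prefix='00' (no match yet)
Bit 18: prefix='001' -> emit 'i', reset

Answer: 0 2 5 6 9 10 12 15 16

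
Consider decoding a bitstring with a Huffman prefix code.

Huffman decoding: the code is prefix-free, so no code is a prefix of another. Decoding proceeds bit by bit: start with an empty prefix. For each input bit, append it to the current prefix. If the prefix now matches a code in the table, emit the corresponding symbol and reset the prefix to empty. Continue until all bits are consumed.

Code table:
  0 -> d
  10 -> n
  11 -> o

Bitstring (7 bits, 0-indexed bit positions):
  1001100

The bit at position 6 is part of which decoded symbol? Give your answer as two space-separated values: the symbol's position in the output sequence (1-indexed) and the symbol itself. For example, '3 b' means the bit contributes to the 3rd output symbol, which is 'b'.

Answer: 5 d

Derivation:
Bit 0: prefix='1' (no match yet)
Bit 1: prefix='10' -> emit 'n', reset
Bit 2: prefix='0' -> emit 'd', reset
Bit 3: prefix='1' (no match yet)
Bit 4: prefix='11' -> emit 'o', reset
Bit 5: prefix='0' -> emit 'd', reset
Bit 6: prefix='0' -> emit 'd', reset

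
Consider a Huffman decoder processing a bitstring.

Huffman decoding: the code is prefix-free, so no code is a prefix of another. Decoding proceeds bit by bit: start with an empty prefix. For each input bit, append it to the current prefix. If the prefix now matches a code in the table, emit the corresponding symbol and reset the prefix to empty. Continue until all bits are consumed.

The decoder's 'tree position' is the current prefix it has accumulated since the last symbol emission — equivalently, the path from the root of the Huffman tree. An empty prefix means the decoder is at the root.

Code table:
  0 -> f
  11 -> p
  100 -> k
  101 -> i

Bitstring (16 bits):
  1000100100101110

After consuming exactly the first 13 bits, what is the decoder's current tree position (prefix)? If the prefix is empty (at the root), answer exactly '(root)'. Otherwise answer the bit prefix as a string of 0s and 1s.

Bit 0: prefix='1' (no match yet)
Bit 1: prefix='10' (no match yet)
Bit 2: prefix='100' -> emit 'k', reset
Bit 3: prefix='0' -> emit 'f', reset
Bit 4: prefix='1' (no match yet)
Bit 5: prefix='10' (no match yet)
Bit 6: prefix='100' -> emit 'k', reset
Bit 7: prefix='1' (no match yet)
Bit 8: prefix='10' (no match yet)
Bit 9: prefix='100' -> emit 'k', reset
Bit 10: prefix='1' (no match yet)
Bit 11: prefix='10' (no match yet)
Bit 12: prefix='101' -> emit 'i', reset

Answer: (root)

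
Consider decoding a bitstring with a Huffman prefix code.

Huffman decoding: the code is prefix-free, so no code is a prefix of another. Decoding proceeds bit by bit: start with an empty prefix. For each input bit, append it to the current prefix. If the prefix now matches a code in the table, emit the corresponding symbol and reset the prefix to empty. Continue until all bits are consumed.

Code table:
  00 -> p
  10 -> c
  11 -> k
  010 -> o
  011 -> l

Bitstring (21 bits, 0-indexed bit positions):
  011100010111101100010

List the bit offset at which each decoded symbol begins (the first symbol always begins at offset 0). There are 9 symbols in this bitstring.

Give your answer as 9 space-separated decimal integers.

Answer: 0 3 5 7 9 11 13 16 18

Derivation:
Bit 0: prefix='0' (no match yet)
Bit 1: prefix='01' (no match yet)
Bit 2: prefix='011' -> emit 'l', reset
Bit 3: prefix='1' (no match yet)
Bit 4: prefix='10' -> emit 'c', reset
Bit 5: prefix='0' (no match yet)
Bit 6: prefix='00' -> emit 'p', reset
Bit 7: prefix='1' (no match yet)
Bit 8: prefix='10' -> emit 'c', reset
Bit 9: prefix='1' (no match yet)
Bit 10: prefix='11' -> emit 'k', reset
Bit 11: prefix='1' (no match yet)
Bit 12: prefix='11' -> emit 'k', reset
Bit 13: prefix='0' (no match yet)
Bit 14: prefix='01' (no match yet)
Bit 15: prefix='011' -> emit 'l', reset
Bit 16: prefix='0' (no match yet)
Bit 17: prefix='00' -> emit 'p', reset
Bit 18: prefix='0' (no match yet)
Bit 19: prefix='01' (no match yet)
Bit 20: prefix='010' -> emit 'o', reset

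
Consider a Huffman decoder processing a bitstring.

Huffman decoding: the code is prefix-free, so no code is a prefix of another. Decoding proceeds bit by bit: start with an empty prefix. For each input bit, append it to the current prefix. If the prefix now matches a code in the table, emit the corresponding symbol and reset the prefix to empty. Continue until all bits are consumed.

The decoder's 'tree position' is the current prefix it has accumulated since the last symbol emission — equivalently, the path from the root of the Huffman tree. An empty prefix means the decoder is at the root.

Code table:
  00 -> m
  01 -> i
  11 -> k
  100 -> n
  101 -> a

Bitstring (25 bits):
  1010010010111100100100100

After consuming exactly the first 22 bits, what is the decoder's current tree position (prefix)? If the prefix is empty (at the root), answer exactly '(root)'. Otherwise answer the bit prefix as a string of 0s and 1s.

Answer: (root)

Derivation:
Bit 0: prefix='1' (no match yet)
Bit 1: prefix='10' (no match yet)
Bit 2: prefix='101' -> emit 'a', reset
Bit 3: prefix='0' (no match yet)
Bit 4: prefix='00' -> emit 'm', reset
Bit 5: prefix='1' (no match yet)
Bit 6: prefix='10' (no match yet)
Bit 7: prefix='100' -> emit 'n', reset
Bit 8: prefix='1' (no match yet)
Bit 9: prefix='10' (no match yet)
Bit 10: prefix='101' -> emit 'a', reset
Bit 11: prefix='1' (no match yet)
Bit 12: prefix='11' -> emit 'k', reset
Bit 13: prefix='1' (no match yet)
Bit 14: prefix='10' (no match yet)
Bit 15: prefix='100' -> emit 'n', reset
Bit 16: prefix='1' (no match yet)
Bit 17: prefix='10' (no match yet)
Bit 18: prefix='100' -> emit 'n', reset
Bit 19: prefix='1' (no match yet)
Bit 20: prefix='10' (no match yet)
Bit 21: prefix='100' -> emit 'n', reset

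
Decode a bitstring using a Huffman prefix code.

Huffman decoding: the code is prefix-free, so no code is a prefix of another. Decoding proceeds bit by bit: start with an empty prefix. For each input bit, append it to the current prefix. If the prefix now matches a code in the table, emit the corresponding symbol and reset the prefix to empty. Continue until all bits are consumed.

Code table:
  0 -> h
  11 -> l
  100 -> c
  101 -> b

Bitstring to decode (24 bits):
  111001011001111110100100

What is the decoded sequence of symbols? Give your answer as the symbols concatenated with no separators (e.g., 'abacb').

Answer: lcbclllhcc

Derivation:
Bit 0: prefix='1' (no match yet)
Bit 1: prefix='11' -> emit 'l', reset
Bit 2: prefix='1' (no match yet)
Bit 3: prefix='10' (no match yet)
Bit 4: prefix='100' -> emit 'c', reset
Bit 5: prefix='1' (no match yet)
Bit 6: prefix='10' (no match yet)
Bit 7: prefix='101' -> emit 'b', reset
Bit 8: prefix='1' (no match yet)
Bit 9: prefix='10' (no match yet)
Bit 10: prefix='100' -> emit 'c', reset
Bit 11: prefix='1' (no match yet)
Bit 12: prefix='11' -> emit 'l', reset
Bit 13: prefix='1' (no match yet)
Bit 14: prefix='11' -> emit 'l', reset
Bit 15: prefix='1' (no match yet)
Bit 16: prefix='11' -> emit 'l', reset
Bit 17: prefix='0' -> emit 'h', reset
Bit 18: prefix='1' (no match yet)
Bit 19: prefix='10' (no match yet)
Bit 20: prefix='100' -> emit 'c', reset
Bit 21: prefix='1' (no match yet)
Bit 22: prefix='10' (no match yet)
Bit 23: prefix='100' -> emit 'c', reset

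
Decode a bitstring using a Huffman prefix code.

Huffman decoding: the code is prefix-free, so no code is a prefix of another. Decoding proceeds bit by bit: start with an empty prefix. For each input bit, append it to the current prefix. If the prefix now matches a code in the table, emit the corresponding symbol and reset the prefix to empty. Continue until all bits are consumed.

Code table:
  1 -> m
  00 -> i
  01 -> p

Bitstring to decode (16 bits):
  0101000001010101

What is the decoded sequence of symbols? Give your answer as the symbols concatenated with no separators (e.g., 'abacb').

Bit 0: prefix='0' (no match yet)
Bit 1: prefix='01' -> emit 'p', reset
Bit 2: prefix='0' (no match yet)
Bit 3: prefix='01' -> emit 'p', reset
Bit 4: prefix='0' (no match yet)
Bit 5: prefix='00' -> emit 'i', reset
Bit 6: prefix='0' (no match yet)
Bit 7: prefix='00' -> emit 'i', reset
Bit 8: prefix='0' (no match yet)
Bit 9: prefix='01' -> emit 'p', reset
Bit 10: prefix='0' (no match yet)
Bit 11: prefix='01' -> emit 'p', reset
Bit 12: prefix='0' (no match yet)
Bit 13: prefix='01' -> emit 'p', reset
Bit 14: prefix='0' (no match yet)
Bit 15: prefix='01' -> emit 'p', reset

Answer: ppiipppp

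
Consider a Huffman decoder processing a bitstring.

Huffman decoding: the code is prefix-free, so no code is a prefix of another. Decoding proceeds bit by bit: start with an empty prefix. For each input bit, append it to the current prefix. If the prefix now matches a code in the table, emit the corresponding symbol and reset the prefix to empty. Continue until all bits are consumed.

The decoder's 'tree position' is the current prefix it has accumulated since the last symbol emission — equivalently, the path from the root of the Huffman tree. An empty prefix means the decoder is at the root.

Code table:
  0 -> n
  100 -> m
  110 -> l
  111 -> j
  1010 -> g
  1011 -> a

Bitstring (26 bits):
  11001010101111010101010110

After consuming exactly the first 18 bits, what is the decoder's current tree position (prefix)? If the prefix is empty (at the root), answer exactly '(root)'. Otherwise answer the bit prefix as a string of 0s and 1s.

Bit 0: prefix='1' (no match yet)
Bit 1: prefix='11' (no match yet)
Bit 2: prefix='110' -> emit 'l', reset
Bit 3: prefix='0' -> emit 'n', reset
Bit 4: prefix='1' (no match yet)
Bit 5: prefix='10' (no match yet)
Bit 6: prefix='101' (no match yet)
Bit 7: prefix='1010' -> emit 'g', reset
Bit 8: prefix='1' (no match yet)
Bit 9: prefix='10' (no match yet)
Bit 10: prefix='101' (no match yet)
Bit 11: prefix='1011' -> emit 'a', reset
Bit 12: prefix='1' (no match yet)
Bit 13: prefix='11' (no match yet)
Bit 14: prefix='110' -> emit 'l', reset
Bit 15: prefix='1' (no match yet)
Bit 16: prefix='10' (no match yet)
Bit 17: prefix='101' (no match yet)

Answer: 101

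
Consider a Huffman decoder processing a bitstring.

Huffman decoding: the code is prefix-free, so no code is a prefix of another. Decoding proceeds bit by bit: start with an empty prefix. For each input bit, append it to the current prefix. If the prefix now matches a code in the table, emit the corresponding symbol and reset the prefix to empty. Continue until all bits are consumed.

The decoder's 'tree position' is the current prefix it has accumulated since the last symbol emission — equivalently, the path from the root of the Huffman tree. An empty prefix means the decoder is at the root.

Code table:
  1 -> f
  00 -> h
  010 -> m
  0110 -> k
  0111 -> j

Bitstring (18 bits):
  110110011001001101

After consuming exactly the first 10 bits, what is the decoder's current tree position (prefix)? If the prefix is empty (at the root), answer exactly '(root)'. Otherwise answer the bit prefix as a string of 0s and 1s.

Answer: (root)

Derivation:
Bit 0: prefix='1' -> emit 'f', reset
Bit 1: prefix='1' -> emit 'f', reset
Bit 2: prefix='0' (no match yet)
Bit 3: prefix='01' (no match yet)
Bit 4: prefix='011' (no match yet)
Bit 5: prefix='0110' -> emit 'k', reset
Bit 6: prefix='0' (no match yet)
Bit 7: prefix='01' (no match yet)
Bit 8: prefix='011' (no match yet)
Bit 9: prefix='0110' -> emit 'k', reset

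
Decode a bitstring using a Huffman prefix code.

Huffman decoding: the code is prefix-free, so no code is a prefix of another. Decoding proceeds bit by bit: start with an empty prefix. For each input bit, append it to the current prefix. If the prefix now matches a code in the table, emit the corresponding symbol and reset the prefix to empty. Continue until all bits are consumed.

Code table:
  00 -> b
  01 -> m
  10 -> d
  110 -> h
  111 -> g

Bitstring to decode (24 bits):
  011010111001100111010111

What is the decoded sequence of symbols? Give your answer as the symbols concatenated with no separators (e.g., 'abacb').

Bit 0: prefix='0' (no match yet)
Bit 1: prefix='01' -> emit 'm', reset
Bit 2: prefix='1' (no match yet)
Bit 3: prefix='10' -> emit 'd', reset
Bit 4: prefix='1' (no match yet)
Bit 5: prefix='10' -> emit 'd', reset
Bit 6: prefix='1' (no match yet)
Bit 7: prefix='11' (no match yet)
Bit 8: prefix='111' -> emit 'g', reset
Bit 9: prefix='0' (no match yet)
Bit 10: prefix='00' -> emit 'b', reset
Bit 11: prefix='1' (no match yet)
Bit 12: prefix='11' (no match yet)
Bit 13: prefix='110' -> emit 'h', reset
Bit 14: prefix='0' (no match yet)
Bit 15: prefix='01' -> emit 'm', reset
Bit 16: prefix='1' (no match yet)
Bit 17: prefix='11' (no match yet)
Bit 18: prefix='110' -> emit 'h', reset
Bit 19: prefix='1' (no match yet)
Bit 20: prefix='10' -> emit 'd', reset
Bit 21: prefix='1' (no match yet)
Bit 22: prefix='11' (no match yet)
Bit 23: prefix='111' -> emit 'g', reset

Answer: mddgbhmhdg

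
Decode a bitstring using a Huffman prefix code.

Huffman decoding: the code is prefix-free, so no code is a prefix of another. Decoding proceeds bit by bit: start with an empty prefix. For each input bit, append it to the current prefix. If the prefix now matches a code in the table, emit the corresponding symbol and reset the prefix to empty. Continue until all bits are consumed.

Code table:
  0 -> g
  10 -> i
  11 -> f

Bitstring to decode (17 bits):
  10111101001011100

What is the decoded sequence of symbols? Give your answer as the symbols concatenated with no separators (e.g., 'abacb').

Answer: iffgigifig

Derivation:
Bit 0: prefix='1' (no match yet)
Bit 1: prefix='10' -> emit 'i', reset
Bit 2: prefix='1' (no match yet)
Bit 3: prefix='11' -> emit 'f', reset
Bit 4: prefix='1' (no match yet)
Bit 5: prefix='11' -> emit 'f', reset
Bit 6: prefix='0' -> emit 'g', reset
Bit 7: prefix='1' (no match yet)
Bit 8: prefix='10' -> emit 'i', reset
Bit 9: prefix='0' -> emit 'g', reset
Bit 10: prefix='1' (no match yet)
Bit 11: prefix='10' -> emit 'i', reset
Bit 12: prefix='1' (no match yet)
Bit 13: prefix='11' -> emit 'f', reset
Bit 14: prefix='1' (no match yet)
Bit 15: prefix='10' -> emit 'i', reset
Bit 16: prefix='0' -> emit 'g', reset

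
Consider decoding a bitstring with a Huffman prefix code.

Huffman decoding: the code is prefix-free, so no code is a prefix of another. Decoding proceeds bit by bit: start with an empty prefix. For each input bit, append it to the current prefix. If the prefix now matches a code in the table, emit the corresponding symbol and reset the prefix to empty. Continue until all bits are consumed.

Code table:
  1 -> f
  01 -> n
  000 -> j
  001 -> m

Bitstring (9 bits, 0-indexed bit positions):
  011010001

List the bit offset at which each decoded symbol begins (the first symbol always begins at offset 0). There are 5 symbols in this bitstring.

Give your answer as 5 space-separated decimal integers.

Answer: 0 2 3 5 8

Derivation:
Bit 0: prefix='0' (no match yet)
Bit 1: prefix='01' -> emit 'n', reset
Bit 2: prefix='1' -> emit 'f', reset
Bit 3: prefix='0' (no match yet)
Bit 4: prefix='01' -> emit 'n', reset
Bit 5: prefix='0' (no match yet)
Bit 6: prefix='00' (no match yet)
Bit 7: prefix='000' -> emit 'j', reset
Bit 8: prefix='1' -> emit 'f', reset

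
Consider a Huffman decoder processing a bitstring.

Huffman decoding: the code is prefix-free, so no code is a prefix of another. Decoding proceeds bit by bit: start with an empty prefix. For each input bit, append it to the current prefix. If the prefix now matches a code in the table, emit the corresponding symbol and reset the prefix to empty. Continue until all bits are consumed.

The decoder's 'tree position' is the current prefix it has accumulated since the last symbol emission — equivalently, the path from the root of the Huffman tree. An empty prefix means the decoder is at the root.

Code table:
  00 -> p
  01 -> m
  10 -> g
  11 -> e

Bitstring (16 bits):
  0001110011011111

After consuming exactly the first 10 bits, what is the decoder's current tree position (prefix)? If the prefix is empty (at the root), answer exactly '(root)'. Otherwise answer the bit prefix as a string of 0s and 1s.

Bit 0: prefix='0' (no match yet)
Bit 1: prefix='00' -> emit 'p', reset
Bit 2: prefix='0' (no match yet)
Bit 3: prefix='01' -> emit 'm', reset
Bit 4: prefix='1' (no match yet)
Bit 5: prefix='11' -> emit 'e', reset
Bit 6: prefix='0' (no match yet)
Bit 7: prefix='00' -> emit 'p', reset
Bit 8: prefix='1' (no match yet)
Bit 9: prefix='11' -> emit 'e', reset

Answer: (root)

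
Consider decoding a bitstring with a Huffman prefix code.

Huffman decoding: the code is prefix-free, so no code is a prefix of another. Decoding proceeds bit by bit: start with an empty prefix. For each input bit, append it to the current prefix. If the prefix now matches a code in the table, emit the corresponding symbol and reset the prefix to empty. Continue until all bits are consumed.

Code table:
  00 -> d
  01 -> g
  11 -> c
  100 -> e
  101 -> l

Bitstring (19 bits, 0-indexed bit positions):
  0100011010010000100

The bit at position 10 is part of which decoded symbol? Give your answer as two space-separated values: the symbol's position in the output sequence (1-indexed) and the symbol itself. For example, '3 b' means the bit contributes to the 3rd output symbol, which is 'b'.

Answer: 5 d

Derivation:
Bit 0: prefix='0' (no match yet)
Bit 1: prefix='01' -> emit 'g', reset
Bit 2: prefix='0' (no match yet)
Bit 3: prefix='00' -> emit 'd', reset
Bit 4: prefix='0' (no match yet)
Bit 5: prefix='01' -> emit 'g', reset
Bit 6: prefix='1' (no match yet)
Bit 7: prefix='10' (no match yet)
Bit 8: prefix='101' -> emit 'l', reset
Bit 9: prefix='0' (no match yet)
Bit 10: prefix='00' -> emit 'd', reset
Bit 11: prefix='1' (no match yet)
Bit 12: prefix='10' (no match yet)
Bit 13: prefix='100' -> emit 'e', reset
Bit 14: prefix='0' (no match yet)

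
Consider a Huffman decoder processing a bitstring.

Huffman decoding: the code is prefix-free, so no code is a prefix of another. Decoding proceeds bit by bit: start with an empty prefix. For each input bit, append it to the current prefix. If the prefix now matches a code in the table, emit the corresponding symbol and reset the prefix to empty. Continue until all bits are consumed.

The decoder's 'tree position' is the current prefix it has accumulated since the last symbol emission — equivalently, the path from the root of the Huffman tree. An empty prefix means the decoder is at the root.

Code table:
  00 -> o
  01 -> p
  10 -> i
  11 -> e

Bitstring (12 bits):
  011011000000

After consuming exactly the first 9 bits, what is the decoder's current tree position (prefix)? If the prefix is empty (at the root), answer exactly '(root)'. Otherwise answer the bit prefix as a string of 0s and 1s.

Bit 0: prefix='0' (no match yet)
Bit 1: prefix='01' -> emit 'p', reset
Bit 2: prefix='1' (no match yet)
Bit 3: prefix='10' -> emit 'i', reset
Bit 4: prefix='1' (no match yet)
Bit 5: prefix='11' -> emit 'e', reset
Bit 6: prefix='0' (no match yet)
Bit 7: prefix='00' -> emit 'o', reset
Bit 8: prefix='0' (no match yet)

Answer: 0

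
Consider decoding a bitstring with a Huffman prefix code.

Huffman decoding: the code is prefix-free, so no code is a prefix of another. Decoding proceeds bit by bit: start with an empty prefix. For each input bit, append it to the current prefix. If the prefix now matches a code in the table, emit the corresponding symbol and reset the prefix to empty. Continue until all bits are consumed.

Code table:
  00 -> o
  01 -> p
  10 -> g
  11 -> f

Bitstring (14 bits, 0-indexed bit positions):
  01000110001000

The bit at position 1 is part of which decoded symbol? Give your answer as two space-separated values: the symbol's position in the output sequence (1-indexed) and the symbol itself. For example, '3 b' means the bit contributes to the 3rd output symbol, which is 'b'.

Answer: 1 p

Derivation:
Bit 0: prefix='0' (no match yet)
Bit 1: prefix='01' -> emit 'p', reset
Bit 2: prefix='0' (no match yet)
Bit 3: prefix='00' -> emit 'o', reset
Bit 4: prefix='0' (no match yet)
Bit 5: prefix='01' -> emit 'p', reset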